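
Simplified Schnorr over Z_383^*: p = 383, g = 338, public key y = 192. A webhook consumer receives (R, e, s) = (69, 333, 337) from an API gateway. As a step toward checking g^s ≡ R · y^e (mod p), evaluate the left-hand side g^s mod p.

338^2 = 114244 ≡ 110
338^4 ≡ 110^2 = 12100 ≡ 227
338^8 ≡ 227^2 = 51529 ≡ 207
338^16 ≡ 207^2 = 42849 ≡ 336
338^32 ≡ 336^2 = 112896 ≡ 294
338^64 ≡ 294^2 = 86436 ≡ 261
338^128 ≡ 261^2 = 68121 ≡ 330
338^256 ≡ 330^2 = 108900 ≡ 128
337 = 256 + 64 + 16 + 1, so 338^337 ≡ 128·261·336·338 ≡ 165 (mod 383)

165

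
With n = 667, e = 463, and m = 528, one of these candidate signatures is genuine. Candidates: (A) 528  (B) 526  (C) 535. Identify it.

A

Candidate A: 528^463 mod 667 = 528
  → matches m = 528
Candidate B: 526^463 mod 667 = 526
Candidate C: 535^463 mod 667 = 535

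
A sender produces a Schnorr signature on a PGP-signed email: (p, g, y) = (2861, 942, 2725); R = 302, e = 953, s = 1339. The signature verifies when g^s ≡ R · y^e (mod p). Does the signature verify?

g^s mod p:
942^2 = 887364 ≡ 454
942^4 ≡ 454^2 = 206116 ≡ 124
942^8 ≡ 124^2 = 15376 ≡ 1071
942^16 ≡ 1071^2 = 1147041 ≡ 2641
942^32 ≡ 2641^2 = 6974881 ≡ 2624
942^64 ≡ 2624^2 = 6885376 ≡ 1810
942^128 ≡ 1810^2 = 3276100 ≡ 255
942^256 ≡ 255^2 = 65025 ≡ 2083
942^512 ≡ 2083^2 = 4338889 ≡ 1613
942^1024 ≡ 1613^2 = 2601769 ≡ 1120
1339 = 1024 + 256 + 32 + 16 + 8 + 2 + 1, so 942^1339 ≡ 1120·2083·2624·2641·1071·454·942 ≡ 2747 (mod 2861)
R · y^e mod p:
2725^2 = 7425625 ≡ 1330
2725^4 ≡ 1330^2 = 1768900 ≡ 802
2725^8 ≡ 802^2 = 643204 ≡ 2340
2725^16 ≡ 2340^2 = 5475600 ≡ 2507
2725^32 ≡ 2507^2 = 6285049 ≡ 2293
2725^64 ≡ 2293^2 = 5257849 ≡ 2192
2725^128 ≡ 2192^2 = 4804864 ≡ 1245
2725^256 ≡ 1245^2 = 1550025 ≡ 2224
2725^512 ≡ 2224^2 = 4946176 ≡ 2368
953 = 512 + 256 + 128 + 32 + 16 + 8 + 1, so 2725^953 ≡ 2368·2224·1245·2293·2507·2340·2725 ≡ 1245 (mod 2861)
302·1245 = 375990 ≡ 1199 (mod 2861)
2747 ≠ 1199; the check fails.

does not verify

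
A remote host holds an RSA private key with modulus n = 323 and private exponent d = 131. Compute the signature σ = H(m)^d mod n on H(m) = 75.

37

Squares mod 323: (H(m))^1≡75, (H(m))^2≡134, (H(m))^4≡191, (H(m))^8≡305, (H(m))^16≡1, (H(m))^32≡1, (H(m))^64≡1, (H(m))^128≡1
131 = 128 + 2 + 1, so (H(m))^131 ≡ 1·134·75 ≡ 37 (mod 323)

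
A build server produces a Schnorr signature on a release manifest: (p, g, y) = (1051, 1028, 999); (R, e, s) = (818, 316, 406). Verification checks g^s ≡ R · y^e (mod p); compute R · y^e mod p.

976

999^2 = 998001 ≡ 602
999^4 ≡ 602^2 = 362404 ≡ 860
999^8 ≡ 860^2 = 739600 ≡ 747
999^16 ≡ 747^2 = 558009 ≡ 979
999^32 ≡ 979^2 = 958441 ≡ 980
999^64 ≡ 980^2 = 960400 ≡ 837
999^128 ≡ 837^2 = 700569 ≡ 603
999^256 ≡ 603^2 = 363609 ≡ 1014
316 = 256 + 32 + 16 + 8 + 4, so 999^316 ≡ 1014·980·979·747·860 ≡ 916 (mod 1051)
R · y^e ≡ 818·916 = 749288 ≡ 976 (mod 1051)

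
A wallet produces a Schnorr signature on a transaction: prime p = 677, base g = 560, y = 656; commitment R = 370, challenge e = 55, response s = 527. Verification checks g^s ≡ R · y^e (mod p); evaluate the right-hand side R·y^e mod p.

542

Squares mod 677: 656^1≡656, 656^2≡441, 656^4≡182, 656^8≡628, 656^16≡370, 656^32≡146
55 = 32 + 16 + 4 + 2 + 1, so 656^55 ≡ 146·370·182·441·656 ≡ 576 (mod 677)
R · y^e ≡ 370·576 = 213120 ≡ 542 (mod 677)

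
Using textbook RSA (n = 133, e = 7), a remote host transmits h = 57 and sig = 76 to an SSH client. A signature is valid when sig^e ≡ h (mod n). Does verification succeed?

fails

Squares mod 133: sig^1≡76, sig^2≡57, sig^4≡57
7 = 4 + 2 + 1, so sig^7 ≡ 57·57·76 ≡ 76 (mod 133)
76 ≠ 57, so verification fails.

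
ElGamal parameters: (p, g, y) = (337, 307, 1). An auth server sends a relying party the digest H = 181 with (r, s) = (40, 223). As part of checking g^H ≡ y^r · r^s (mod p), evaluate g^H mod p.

307^2 = 94249 ≡ 226
307^4 ≡ 226^2 = 51076 ≡ 189
307^8 ≡ 189^2 = 35721 ≡ 336
307^16 ≡ 336^2 = 112896 ≡ 1
307^32 ≡ 1^2 = 1
307^64 ≡ 1^2 = 1
307^128 ≡ 1^2 = 1
181 = 128 + 32 + 16 + 4 + 1, so 307^181 ≡ 1·1·1·189·307 ≡ 59 (mod 337)

59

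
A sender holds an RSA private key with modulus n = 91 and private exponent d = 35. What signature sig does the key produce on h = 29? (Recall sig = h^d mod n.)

22

Squares mod 91: h^1≡29, h^2≡22, h^4≡29, h^8≡22, h^16≡29, h^32≡22
35 = 32 + 2 + 1, so h^35 ≡ 22·22·29 ≡ 22 (mod 91)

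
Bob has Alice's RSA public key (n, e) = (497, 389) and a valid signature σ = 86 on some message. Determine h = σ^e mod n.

σ^2 ≡ 86^2 = 7396 ≡ 438
σ^4 ≡ 438^2 = 191844 ≡ 2
σ^8 ≡ 2^2 = 4
σ^16 ≡ 4^2 = 16
σ^32 ≡ 16^2 = 256
σ^64 ≡ 256^2 = 65536 ≡ 429
σ^128 ≡ 429^2 = 184041 ≡ 151
σ^256 ≡ 151^2 = 22801 ≡ 436
389 = 256 + 128 + 4 + 1, so σ^389 ≡ 436·151·2·86 ≡ 144 (mod 497)

144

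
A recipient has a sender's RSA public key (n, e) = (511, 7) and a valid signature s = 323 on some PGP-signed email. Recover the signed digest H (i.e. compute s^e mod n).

351

s^2 ≡ 323^2 = 104329 ≡ 85
s^4 ≡ 85^2 = 7225 ≡ 71
7 = 4 + 2 + 1, so s^7 ≡ 71·85·323 ≡ 351 (mod 511)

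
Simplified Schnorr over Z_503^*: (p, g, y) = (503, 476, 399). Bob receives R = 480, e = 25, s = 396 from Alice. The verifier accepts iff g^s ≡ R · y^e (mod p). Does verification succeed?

g^s mod p:
Squares mod 503: 476^1≡476, 476^2≡226, 476^4≡273, 476^8≡85, 476^16≡183, 476^32≡291, 476^64≡177, 476^128≡143, 476^256≡329
396 = 256 + 128 + 8 + 4, so 476^396 ≡ 329·143·85·273 ≡ 351 (mod 503)
R · y^e mod p:
Squares mod 503: 399^1≡399, 399^2≡253, 399^4≡128, 399^8≡288, 399^16≡452
25 = 16 + 8 + 1, so 399^25 ≡ 452·288·399 ≡ 444 (mod 503)
480·444 = 213120 ≡ 351 (mod 503)
351 ≡ 351 (mod 503); signature holds.

passes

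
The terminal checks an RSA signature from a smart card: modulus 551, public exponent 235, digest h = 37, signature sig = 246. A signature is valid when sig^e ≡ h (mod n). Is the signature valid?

Squares mod 551: sig^1≡246, sig^2≡457, sig^4≡20, sig^8≡400, sig^16≡210, sig^32≡20, sig^64≡400, sig^128≡210
235 = 128 + 64 + 32 + 8 + 2 + 1, so sig^235 ≡ 210·400·20·400·457·246 ≡ 37 (mod 551)
sig^235 mod 551 = 37 matches h.

valid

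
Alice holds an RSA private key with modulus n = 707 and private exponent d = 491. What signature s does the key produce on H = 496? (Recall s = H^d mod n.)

H^2 ≡ 496^2 = 246016 ≡ 687
H^4 ≡ 687^2 = 471969 ≡ 400
H^8 ≡ 400^2 = 160000 ≡ 218
H^16 ≡ 218^2 = 47524 ≡ 155
H^32 ≡ 155^2 = 24025 ≡ 694
H^64 ≡ 694^2 = 481636 ≡ 169
H^128 ≡ 169^2 = 28561 ≡ 281
H^256 ≡ 281^2 = 78961 ≡ 484
491 = 256 + 128 + 64 + 32 + 8 + 2 + 1, so H^491 ≡ 484·281·169·694·218·687·496 ≡ 559 (mod 707)

559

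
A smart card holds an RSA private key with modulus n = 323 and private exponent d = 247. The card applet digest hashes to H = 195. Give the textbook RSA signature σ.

321

Squares mod 323: H^1≡195, H^2≡234, H^4≡169, H^8≡137, H^16≡35, H^32≡256, H^64≡290, H^128≡120
247 = 128 + 64 + 32 + 16 + 4 + 2 + 1, so H^247 ≡ 120·290·256·35·169·234·195 ≡ 321 (mod 323)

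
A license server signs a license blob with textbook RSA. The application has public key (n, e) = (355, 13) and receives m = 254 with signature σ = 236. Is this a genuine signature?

forged

Squares mod 355: σ^1≡236, σ^2≡316, σ^4≡101, σ^8≡261
13 = 8 + 4 + 1, so σ^13 ≡ 261·101·236 ≡ 176 (mod 355)
σ^13 mod 355 = 176, but m = 254.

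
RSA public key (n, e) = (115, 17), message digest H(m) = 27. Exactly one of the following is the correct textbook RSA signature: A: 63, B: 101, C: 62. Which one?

Candidate A: Squares mod 115: 63^1≡63, 63^2≡59, 63^4≡31, 63^8≡41, 63^16≡71; 17 = 16 + 1, so 63^17 ≡ 71·63 ≡ 103 (mod 115)
Candidate B: Squares mod 115: 101^1≡101, 101^2≡81, 101^4≡6, 101^8≡36, 101^16≡31; 17 = 16 + 1, so 101^17 ≡ 31·101 ≡ 26 (mod 115)
Candidate C: Squares mod 115: 62^1≡62, 62^2≡49, 62^4≡101, 62^8≡81, 62^16≡6; 17 = 16 + 1, so 62^17 ≡ 6·62 ≡ 27 (mod 115)
  → matches H(m) = 27

C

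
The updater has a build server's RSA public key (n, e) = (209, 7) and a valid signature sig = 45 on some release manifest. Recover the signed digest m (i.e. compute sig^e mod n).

45

sig^2 ≡ 45^2 = 2025 ≡ 144
sig^4 ≡ 144^2 = 20736 ≡ 45
7 = 4 + 2 + 1, so sig^7 ≡ 45·144·45 ≡ 45 (mod 209)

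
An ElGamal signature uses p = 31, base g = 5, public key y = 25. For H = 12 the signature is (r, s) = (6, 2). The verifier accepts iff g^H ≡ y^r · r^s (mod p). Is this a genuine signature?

forged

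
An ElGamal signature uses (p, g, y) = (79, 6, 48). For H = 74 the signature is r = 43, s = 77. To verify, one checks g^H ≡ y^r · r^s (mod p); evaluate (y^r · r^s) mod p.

42

48^43 mod 79 = 68
43^77 mod 79 = 68
y^r · r^s ≡ 68·68 = 4624 ≡ 42 (mod 79)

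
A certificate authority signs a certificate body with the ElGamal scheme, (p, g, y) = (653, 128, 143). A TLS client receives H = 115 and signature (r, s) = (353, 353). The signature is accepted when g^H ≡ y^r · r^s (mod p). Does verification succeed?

passes

Left side g^H mod p:
Squares mod 653: 128^1≡128, 128^2≡59, 128^4≡216, 128^8≡293, 128^16≡306, 128^32≡257, 128^64≡96
115 = 64 + 32 + 16 + 2 + 1, so 128^115 ≡ 96·257·306·59·128 ≡ 627 (mod 653)
Right side y^r · r^s mod p:
Squares mod 653: 143^1≡143, 143^2≡206, 143^4≡644, 143^8≡81, 143^16≡31, 143^32≡308, 143^64≡179, 143^128≡44, 143^256≡630
353 = 256 + 64 + 32 + 1, so 143^353 ≡ 630·179·308·143 ≡ 463 (mod 653)
Squares mod 653: 353^1≡353, 353^2≡539, 353^4≡589, 353^8≡178, 353^16≡340, 353^32≡19, 353^64≡361, 353^128≡374, 353^256≡134
353 = 256 + 64 + 32 + 1, so 353^353 ≡ 134·361·19·353 ≡ 62 (mod 653)
463·62 = 28706 ≡ 627 (mod 653)
627 ≡ 627 (mod 653), so the signature is genuine.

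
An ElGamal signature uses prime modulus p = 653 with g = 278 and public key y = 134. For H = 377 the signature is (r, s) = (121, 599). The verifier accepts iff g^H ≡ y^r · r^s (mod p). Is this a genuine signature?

Left side g^H mod p:
278^377 mod 653 = 325
Right side y^r · r^s mod p:
134^121 mod 653 = 540
121^599 mod 653 = 253
540·253 = 136620 ≡ 143 (mod 653)
325 ≠ 143, so verification fails.

forged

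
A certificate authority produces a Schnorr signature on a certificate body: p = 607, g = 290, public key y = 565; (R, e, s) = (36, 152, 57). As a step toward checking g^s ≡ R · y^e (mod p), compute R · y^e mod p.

339

Squares mod 607: 565^1≡565, 565^2≡550, 565^4≡214, 565^8≡271, 565^16≡601, 565^32≡36, 565^64≡82, 565^128≡47
152 = 128 + 16 + 8, so 565^152 ≡ 47·601·271 ≡ 60 (mod 607)
R · y^e ≡ 36·60 = 2160 ≡ 339 (mod 607)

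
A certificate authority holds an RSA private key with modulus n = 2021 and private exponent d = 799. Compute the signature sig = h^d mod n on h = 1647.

271

h^2 ≡ 1647^2 = 2712609 ≡ 427
h^4 ≡ 427^2 = 182329 ≡ 439
h^8 ≡ 439^2 = 192721 ≡ 726
h^16 ≡ 726^2 = 527076 ≡ 1616
h^32 ≡ 1616^2 = 2611456 ≡ 324
h^64 ≡ 324^2 = 104976 ≡ 1905
h^128 ≡ 1905^2 = 3629025 ≡ 1330
h^256 ≡ 1330^2 = 1768900 ≡ 525
h^512 ≡ 525^2 = 275625 ≡ 769
799 = 512 + 256 + 16 + 8 + 4 + 2 + 1, so h^799 ≡ 769·525·1616·726·439·427·1647 ≡ 271 (mod 2021)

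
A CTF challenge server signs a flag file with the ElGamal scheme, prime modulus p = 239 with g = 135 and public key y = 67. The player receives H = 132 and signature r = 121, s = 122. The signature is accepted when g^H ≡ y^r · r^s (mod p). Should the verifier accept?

Left side g^H mod p:
Squares mod 239: 135^1≡135, 135^2≡61, 135^4≡136, 135^8≡93, 135^16≡45, 135^32≡113, 135^64≡102, 135^128≡127
132 = 128 + 4, so 135^132 ≡ 127·136 ≡ 64 (mod 239)
Right side y^r · r^s mod p:
Squares mod 239: 67^1≡67, 67^2≡187, 67^4≡75, 67^8≡128, 67^16≡132, 67^32≡216, 67^64≡51
121 = 64 + 32 + 16 + 8 + 1, so 67^121 ≡ 51·216·132·128·67 ≡ 187 (mod 239)
Squares mod 239: 121^1≡121, 121^2≡62, 121^4≡20, 121^8≡161, 121^16≡109, 121^32≡170, 121^64≡220
122 = 64 + 32 + 16 + 8 + 2, so 121^122 ≡ 220·170·109·161·62 ≡ 93 (mod 239)
187·93 = 17391 ≡ 183 (mod 239)
64 ≠ 183, so verification fails.

reject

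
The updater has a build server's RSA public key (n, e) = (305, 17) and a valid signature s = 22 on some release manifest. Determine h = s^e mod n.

57

s^2 ≡ 22^2 = 484 ≡ 179
s^4 ≡ 179^2 = 32041 ≡ 16
s^8 ≡ 16^2 = 256
s^16 ≡ 256^2 = 65536 ≡ 266
17 = 16 + 1, so s^17 ≡ 266·22 ≡ 57 (mod 305)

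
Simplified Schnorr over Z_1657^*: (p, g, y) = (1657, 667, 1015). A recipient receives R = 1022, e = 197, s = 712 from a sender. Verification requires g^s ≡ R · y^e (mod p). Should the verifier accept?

g^s mod p:
667^2 = 444889 ≡ 813
667^4 ≡ 813^2 = 660969 ≡ 1483
667^8 ≡ 1483^2 = 2199289 ≡ 450
667^16 ≡ 450^2 = 202500 ≡ 346
667^32 ≡ 346^2 = 119716 ≡ 412
667^64 ≡ 412^2 = 169744 ≡ 730
667^128 ≡ 730^2 = 532900 ≡ 1003
667^256 ≡ 1003^2 = 1006009 ≡ 210
667^512 ≡ 210^2 = 44100 ≡ 1018
712 = 512 + 128 + 64 + 8, so 667^712 ≡ 1018·1003·730·450 ≡ 743 (mod 1657)
R · y^e mod p:
1015^2 = 1030225 ≡ 1228
1015^4 ≡ 1228^2 = 1507984 ≡ 114
1015^8 ≡ 114^2 = 12996 ≡ 1397
1015^16 ≡ 1397^2 = 1951609 ≡ 1320
1015^32 ≡ 1320^2 = 1742400 ≡ 893
1015^64 ≡ 893^2 = 797449 ≡ 432
1015^128 ≡ 432^2 = 186624 ≡ 1040
197 = 128 + 64 + 4 + 1, so 1015^197 ≡ 1040·432·114·1015 ≡ 1040 (mod 1657)
1022·1040 = 1062880 ≡ 743 (mod 1657)
743 ≡ 743 (mod 1657); signature holds.

accept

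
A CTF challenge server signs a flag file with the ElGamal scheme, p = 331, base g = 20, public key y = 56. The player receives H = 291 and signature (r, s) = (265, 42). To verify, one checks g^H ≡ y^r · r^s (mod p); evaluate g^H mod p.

304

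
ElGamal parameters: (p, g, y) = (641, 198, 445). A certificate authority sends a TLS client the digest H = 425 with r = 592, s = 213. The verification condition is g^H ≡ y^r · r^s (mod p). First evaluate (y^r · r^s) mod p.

10

445^2 = 198025 ≡ 597
445^4 ≡ 597^2 = 356409 ≡ 13
445^8 ≡ 13^2 = 169
445^16 ≡ 169^2 = 28561 ≡ 357
445^32 ≡ 357^2 = 127449 ≡ 531
445^64 ≡ 531^2 = 281961 ≡ 562
445^128 ≡ 562^2 = 315844 ≡ 472
445^256 ≡ 472^2 = 222784 ≡ 357
445^512 ≡ 357^2 = 127449 ≡ 531
592 = 512 + 64 + 16, so 445^592 ≡ 531·562·357 ≡ 531 (mod 641)
592^2 = 350464 ≡ 478
592^4 ≡ 478^2 = 228484 ≡ 288
592^8 ≡ 288^2 = 82944 ≡ 255
592^16 ≡ 255^2 = 65025 ≡ 284
592^32 ≡ 284^2 = 80656 ≡ 531
592^64 ≡ 531^2 = 281961 ≡ 562
592^128 ≡ 562^2 = 315844 ≡ 472
213 = 128 + 64 + 16 + 4 + 1, so 592^213 ≡ 472·562·284·288·592 ≡ 233 (mod 641)
y^r · r^s ≡ 531·233 = 123723 ≡ 10 (mod 641)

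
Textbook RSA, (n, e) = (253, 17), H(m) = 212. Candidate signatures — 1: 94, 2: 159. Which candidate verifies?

2

Candidate 1: 94^2 = 8836 ≡ 234; 94^4 ≡ 234^2 = 54756 ≡ 108; 94^8 ≡ 108^2 = 11664 ≡ 26; 94^16 ≡ 26^2 = 676 ≡ 170; 17 = 16 + 1, so 94^17 ≡ 170·94 ≡ 41 (mod 253)
Candidate 2: 159^2 = 25281 ≡ 234; 159^4 ≡ 234^2 = 54756 ≡ 108; 159^8 ≡ 108^2 = 11664 ≡ 26; 159^16 ≡ 26^2 = 676 ≡ 170; 17 = 16 + 1, so 159^17 ≡ 170·159 ≡ 212 (mod 253)
  → matches H(m) = 212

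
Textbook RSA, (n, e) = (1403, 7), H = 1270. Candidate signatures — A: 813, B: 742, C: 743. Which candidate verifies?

C

Candidate A: Squares mod 1403: 813^1≡813, 813^2≡156, 813^4≡485; 7 = 4 + 2 + 1, so 813^7 ≡ 485·156·813 ≡ 1254 (mod 1403)
Candidate B: Squares mod 1403: 742^1≡742, 742^2≡588, 742^4≡606; 7 = 4 + 2 + 1, so 742^7 ≡ 606·588·742 ≡ 26 (mod 1403)
Candidate C: Squares mod 1403: 743^1≡743, 743^2≡670, 743^4≡1343; 7 = 4 + 2 + 1, so 743^7 ≡ 1343·670·743 ≡ 1270 (mod 1403)
  → matches H = 1270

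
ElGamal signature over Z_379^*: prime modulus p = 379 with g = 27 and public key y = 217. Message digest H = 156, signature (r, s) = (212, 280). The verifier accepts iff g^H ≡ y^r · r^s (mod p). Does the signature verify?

does not verify

Left side g^H mod p:
Squares mod 379: 27^1≡27, 27^2≡350, 27^4≡83, 27^8≡67, 27^16≡320, 27^32≡70, 27^64≡352, 27^128≡350
156 = 128 + 16 + 8 + 4, so 27^156 ≡ 350·320·67·83 ≡ 76 (mod 379)
Right side y^r · r^s mod p:
Squares mod 379: 217^1≡217, 217^2≡93, 217^4≡311, 217^8≡76, 217^16≡91, 217^32≡322, 217^64≡217, 217^128≡93
212 = 128 + 64 + 16 + 4, so 217^212 ≡ 93·217·91·311 ≡ 93 (mod 379)
Squares mod 379: 212^1≡212, 212^2≡222, 212^4≡14, 212^8≡196, 212^16≡137, 212^32≡198, 212^64≡167, 212^128≡222, 212^256≡14
280 = 256 + 16 + 8, so 212^280 ≡ 14·137·196 ≡ 339 (mod 379)
93·339 = 31527 ≡ 70 (mod 379)
76 ≠ 70, so verification fails.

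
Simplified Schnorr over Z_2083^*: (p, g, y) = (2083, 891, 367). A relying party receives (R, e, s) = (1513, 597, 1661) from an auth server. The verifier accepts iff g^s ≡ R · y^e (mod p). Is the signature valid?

g^s mod p:
891^2 = 793881 ≡ 258
891^4 ≡ 258^2 = 66564 ≡ 1991
891^8 ≡ 1991^2 = 3964081 ≡ 132
891^16 ≡ 132^2 = 17424 ≡ 760
891^32 ≡ 760^2 = 577600 ≡ 609
891^64 ≡ 609^2 = 370881 ≡ 107
891^128 ≡ 107^2 = 11449 ≡ 1034
891^256 ≡ 1034^2 = 1069156 ≡ 577
891^512 ≡ 577^2 = 332929 ≡ 1732
891^1024 ≡ 1732^2 = 2999824 ≡ 304
1661 = 1024 + 512 + 64 + 32 + 16 + 8 + 4 + 1, so 891^1661 ≡ 304·1732·107·609·760·132·1991·891 ≡ 758 (mod 2083)
R · y^e mod p:
367^2 = 134689 ≡ 1377
367^4 ≡ 1377^2 = 1896129 ≡ 599
367^8 ≡ 599^2 = 358801 ≡ 525
367^16 ≡ 525^2 = 275625 ≡ 669
367^32 ≡ 669^2 = 447561 ≡ 1799
367^64 ≡ 1799^2 = 3236401 ≡ 1502
367^128 ≡ 1502^2 = 2256004 ≡ 115
367^256 ≡ 115^2 = 13225 ≡ 727
367^512 ≡ 727^2 = 528529 ≡ 1530
597 = 512 + 64 + 16 + 4 + 1, so 367^597 ≡ 1530·1502·669·599·367 ≡ 1190 (mod 2083)
1513·1190 = 1800470 ≡ 758 (mod 2083)
758 ≡ 758 (mod 2083); signature holds.

valid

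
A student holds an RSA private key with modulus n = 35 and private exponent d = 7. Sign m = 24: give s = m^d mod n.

24

Squares mod 35: m^1≡24, m^2≡16, m^4≡11
7 = 4 + 2 + 1, so m^7 ≡ 11·16·24 ≡ 24 (mod 35)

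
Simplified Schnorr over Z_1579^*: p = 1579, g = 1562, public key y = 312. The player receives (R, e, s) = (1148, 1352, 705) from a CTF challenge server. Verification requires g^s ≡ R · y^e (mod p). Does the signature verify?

does not verify

g^s mod p:
1562^2 = 2439844 ≡ 289
1562^4 ≡ 289^2 = 83521 ≡ 1413
1562^8 ≡ 1413^2 = 1996569 ≡ 713
1562^16 ≡ 713^2 = 508369 ≡ 1510
1562^32 ≡ 1510^2 = 2280100 ≡ 24
1562^64 ≡ 24^2 = 576
1562^128 ≡ 576^2 = 331776 ≡ 186
1562^256 ≡ 186^2 = 34596 ≡ 1437
1562^512 ≡ 1437^2 = 2064969 ≡ 1216
705 = 512 + 128 + 64 + 1, so 1562^705 ≡ 1216·186·576·1562 ≡ 1061 (mod 1579)
R · y^e mod p:
312^2 = 97344 ≡ 1025
312^4 ≡ 1025^2 = 1050625 ≡ 590
312^8 ≡ 590^2 = 348100 ≡ 720
312^16 ≡ 720^2 = 518400 ≡ 488
312^32 ≡ 488^2 = 238144 ≡ 1294
312^64 ≡ 1294^2 = 1674436 ≡ 696
312^128 ≡ 696^2 = 484416 ≡ 1242
312^256 ≡ 1242^2 = 1542564 ≡ 1460
312^512 ≡ 1460^2 = 2131600 ≡ 1529
312^1024 ≡ 1529^2 = 2337841 ≡ 921
1352 = 1024 + 256 + 64 + 8, so 312^1352 ≡ 921·1460·696·720 ≡ 327 (mod 1579)
1148·327 = 375396 ≡ 1173 (mod 1579)
1061 ≠ 1173; the check fails.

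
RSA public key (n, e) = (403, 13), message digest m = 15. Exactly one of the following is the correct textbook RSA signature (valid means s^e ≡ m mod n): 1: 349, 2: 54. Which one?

2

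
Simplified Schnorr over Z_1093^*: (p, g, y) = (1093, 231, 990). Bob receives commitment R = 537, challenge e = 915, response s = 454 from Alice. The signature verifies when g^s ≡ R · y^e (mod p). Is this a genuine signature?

g^s mod p:
Squares mod 1093: 231^1≡231, 231^2≡897, 231^4≡161, 231^8≡782, 231^16≡537, 231^32≡910, 231^64≡699, 231^128≡30, 231^256≡900
454 = 256 + 128 + 64 + 4 + 2, so 231^454 ≡ 900·30·699·161·897 ≡ 876 (mod 1093)
R · y^e mod p:
Squares mod 1093: 990^1≡990, 990^2≡772, 990^4≡299, 990^8≡868, 990^16≡347, 990^32≡179, 990^64≡344, 990^128≡292, 990^256≡10, 990^512≡100
915 = 512 + 256 + 128 + 16 + 2 + 1, so 990^915 ≡ 100·10·292·347·772·990 ≡ 368 (mod 1093)
537·368 = 197616 ≡ 876 (mod 1093)
876 ≡ 876 (mod 1093); signature holds.

genuine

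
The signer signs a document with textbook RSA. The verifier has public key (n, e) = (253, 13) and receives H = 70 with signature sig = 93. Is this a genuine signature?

sig^2 ≡ 93^2 = 8649 ≡ 47
sig^4 ≡ 47^2 = 2209 ≡ 185
sig^8 ≡ 185^2 = 34225 ≡ 70
13 = 8 + 4 + 1, so sig^13 ≡ 70·185·93 ≡ 70 (mod 253)
70 = H, so the signature checks out.

genuine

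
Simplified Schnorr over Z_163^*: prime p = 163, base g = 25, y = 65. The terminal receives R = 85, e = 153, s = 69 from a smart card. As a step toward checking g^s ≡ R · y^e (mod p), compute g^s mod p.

25^2 = 625 ≡ 136
25^4 ≡ 136^2 = 18496 ≡ 77
25^8 ≡ 77^2 = 5929 ≡ 61
25^16 ≡ 61^2 = 3721 ≡ 135
25^32 ≡ 135^2 = 18225 ≡ 132
25^64 ≡ 132^2 = 17424 ≡ 146
69 = 64 + 4 + 1, so 25^69 ≡ 146·77·25 ≡ 38 (mod 163)

38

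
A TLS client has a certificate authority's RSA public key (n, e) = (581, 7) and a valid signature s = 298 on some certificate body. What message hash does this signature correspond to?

Squares mod 581: s^1≡298, s^2≡492, s^4≡368
7 = 4 + 2 + 1, so s^7 ≡ 368·492·298 ≡ 123 (mod 581)

123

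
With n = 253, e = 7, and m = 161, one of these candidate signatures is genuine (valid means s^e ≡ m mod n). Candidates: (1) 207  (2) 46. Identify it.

2

Candidate 1: Squares mod 253: 207^1≡207, 207^2≡92, 207^4≡115; 7 = 4 + 2 + 1, so 207^7 ≡ 115·92·207 ≡ 92 (mod 253)
Candidate 2: Squares mod 253: 46^1≡46, 46^2≡92, 46^4≡115; 7 = 4 + 2 + 1, so 46^7 ≡ 115·92·46 ≡ 161 (mod 253)
  → matches m = 161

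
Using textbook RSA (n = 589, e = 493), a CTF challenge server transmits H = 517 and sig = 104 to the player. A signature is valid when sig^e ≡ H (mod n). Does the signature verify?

sig^2 ≡ 104^2 = 10816 ≡ 214
sig^4 ≡ 214^2 = 45796 ≡ 443
sig^8 ≡ 443^2 = 196249 ≡ 112
sig^16 ≡ 112^2 = 12544 ≡ 175
sig^32 ≡ 175^2 = 30625 ≡ 586
sig^64 ≡ 586^2 = 343396 ≡ 9
sig^128 ≡ 9^2 = 81
sig^256 ≡ 81^2 = 6561 ≡ 82
493 = 256 + 128 + 64 + 32 + 8 + 4 + 1, so sig^493 ≡ 82·81·9·586·112·443·104 ≡ 517 (mod 589)
Since 517 equals the digest 517, verification succeeds.

verifies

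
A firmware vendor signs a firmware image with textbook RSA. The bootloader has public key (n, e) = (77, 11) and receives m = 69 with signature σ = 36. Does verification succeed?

σ^2 ≡ 36^2 = 1296 ≡ 64
σ^4 ≡ 64^2 = 4096 ≡ 15
σ^8 ≡ 15^2 = 225 ≡ 71
11 = 8 + 2 + 1, so σ^11 ≡ 71·64·36 ≡ 36 (mod 77)
σ^11 mod 77 = 36, but m = 69.

fails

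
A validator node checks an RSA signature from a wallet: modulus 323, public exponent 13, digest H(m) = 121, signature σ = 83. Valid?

σ^2 ≡ 83^2 = 6889 ≡ 106
σ^4 ≡ 106^2 = 11236 ≡ 254
σ^8 ≡ 254^2 = 64516 ≡ 239
13 = 8 + 4 + 1, so σ^13 ≡ 239·254·83 ≡ 121 (mod 323)
σ^13 mod 323 = 121 matches H(m).

yes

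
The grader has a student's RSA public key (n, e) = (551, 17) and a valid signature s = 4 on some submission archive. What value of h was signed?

499

Squares mod 551: s^1≡4, s^2≡16, s^4≡256, s^8≡518, s^16≡538
17 = 16 + 1, so s^17 ≡ 538·4 ≡ 499 (mod 551)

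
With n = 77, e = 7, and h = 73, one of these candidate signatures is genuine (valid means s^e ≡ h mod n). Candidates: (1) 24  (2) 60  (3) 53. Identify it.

Candidate 1: Squares mod 77: 24^1≡24, 24^2≡37, 24^4≡60; 7 = 4 + 2 + 1, so 24^7 ≡ 60·37·24 ≡ 73 (mod 77)
  → matches h = 73
Candidate 2: Squares mod 77: 60^1≡60, 60^2≡58, 60^4≡53; 7 = 4 + 2 + 1, so 60^7 ≡ 53·58·60 ≡ 25 (mod 77)
Candidate 3: Squares mod 77: 53^1≡53, 53^2≡37, 53^4≡60; 7 = 4 + 2 + 1, so 53^7 ≡ 60·37·53 ≡ 4 (mod 77)

1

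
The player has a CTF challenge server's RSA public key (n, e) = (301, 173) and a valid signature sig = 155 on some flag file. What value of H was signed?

Squares mod 301: sig^1≡155, sig^2≡246, sig^4≡15, sig^8≡225, sig^16≡57, sig^32≡239, sig^64≡232, sig^128≡246
173 = 128 + 32 + 8 + 4 + 1, so sig^173 ≡ 246·239·225·15·155 ≡ 218 (mod 301)

218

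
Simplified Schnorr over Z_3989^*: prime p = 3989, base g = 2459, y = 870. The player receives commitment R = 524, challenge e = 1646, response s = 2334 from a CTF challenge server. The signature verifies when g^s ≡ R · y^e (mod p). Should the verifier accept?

g^s mod p:
2459^2 = 6046681 ≡ 3346
2459^4 ≡ 3346^2 = 11195716 ≡ 2582
2459^8 ≡ 2582^2 = 6666724 ≡ 1105
2459^16 ≡ 1105^2 = 1221025 ≡ 391
2459^32 ≡ 391^2 = 152881 ≡ 1299
2459^64 ≡ 1299^2 = 1687401 ≡ 54
2459^128 ≡ 54^2 = 2916
2459^256 ≡ 2916^2 = 8503056 ≡ 2497
2459^512 ≡ 2497^2 = 6235009 ≡ 202
2459^1024 ≡ 202^2 = 40804 ≡ 914
2459^2048 ≡ 914^2 = 835396 ≡ 1695
2334 = 2048 + 256 + 16 + 8 + 4 + 2, so 2459^2334 ≡ 1695·2497·391·1105·2582·3346 ≡ 3381 (mod 3989)
R · y^e mod p:
870^2 = 756900 ≡ 2979
870^4 ≡ 2979^2 = 8874441 ≡ 2905
870^8 ≡ 2905^2 = 8439025 ≡ 2290
870^16 ≡ 2290^2 = 5244100 ≡ 2554
870^32 ≡ 2554^2 = 6522916 ≡ 901
870^64 ≡ 901^2 = 811801 ≡ 2034
870^128 ≡ 2034^2 = 4137156 ≡ 563
870^256 ≡ 563^2 = 316969 ≡ 1838
870^512 ≡ 1838^2 = 3378244 ≡ 3550
870^1024 ≡ 3550^2 = 12602500 ≡ 1249
1646 = 1024 + 512 + 64 + 32 + 8 + 4 + 2, so 870^1646 ≡ 1249·3550·2034·901·2290·2905·2979 ≡ 821 (mod 3989)
524·821 = 430204 ≡ 3381 (mod 3989)
3381 ≡ 3381 (mod 3989); signature holds.

accept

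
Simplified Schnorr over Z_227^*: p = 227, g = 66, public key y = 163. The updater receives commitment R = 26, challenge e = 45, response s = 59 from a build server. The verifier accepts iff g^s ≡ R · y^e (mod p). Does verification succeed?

fails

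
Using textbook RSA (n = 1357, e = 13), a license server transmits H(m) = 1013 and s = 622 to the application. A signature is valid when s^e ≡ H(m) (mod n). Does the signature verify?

Squares mod 1357: s^1≡622, s^2≡139, s^4≡323, s^8≡1197
13 = 8 + 4 + 1, so s^13 ≡ 1197·323·622 ≡ 1013 (mod 1357)
Since 1013 equals the digest 1013, verification succeeds.

verifies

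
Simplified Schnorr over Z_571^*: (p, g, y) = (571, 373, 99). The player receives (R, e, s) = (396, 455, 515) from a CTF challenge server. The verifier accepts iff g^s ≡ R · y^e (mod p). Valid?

no

g^s mod p:
373^515 mod 571 = 376
R · y^e mod p:
99^455 mod 571 = 323
396·323 = 127908 ≡ 4 (mod 571)
376 ≠ 4; the check fails.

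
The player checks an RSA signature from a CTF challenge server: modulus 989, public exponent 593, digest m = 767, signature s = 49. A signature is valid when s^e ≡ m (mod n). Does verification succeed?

passes

s^2 ≡ 49^2 = 2401 ≡ 423
s^4 ≡ 423^2 = 178929 ≡ 909
s^8 ≡ 909^2 = 826281 ≡ 466
s^16 ≡ 466^2 = 217156 ≡ 565
s^32 ≡ 565^2 = 319225 ≡ 767
s^64 ≡ 767^2 = 588289 ≡ 823
s^128 ≡ 823^2 = 677329 ≡ 853
s^256 ≡ 853^2 = 727609 ≡ 694
s^512 ≡ 694^2 = 481636 ≡ 982
593 = 512 + 64 + 16 + 1, so s^593 ≡ 982·823·565·49 ≡ 767 (mod 989)
s^593 mod 989 = 767 matches m.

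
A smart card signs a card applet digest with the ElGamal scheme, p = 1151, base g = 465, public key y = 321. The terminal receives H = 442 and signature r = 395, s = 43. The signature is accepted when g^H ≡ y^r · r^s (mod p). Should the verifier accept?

accept

Left side g^H mod p:
465^442 mod 1151 = 60
Right side y^r · r^s mod p:
321^395 mod 1151 = 608
395^43 mod 1151 = 356
608·356 = 216448 ≡ 60 (mod 1151)
60 ≡ 60 (mod 1151), so the signature is genuine.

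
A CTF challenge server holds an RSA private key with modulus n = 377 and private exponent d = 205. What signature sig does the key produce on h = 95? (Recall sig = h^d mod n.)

160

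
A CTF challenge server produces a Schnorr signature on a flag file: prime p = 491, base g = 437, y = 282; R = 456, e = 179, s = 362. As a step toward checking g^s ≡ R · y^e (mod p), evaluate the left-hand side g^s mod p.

108

Squares mod 491: 437^1≡437, 437^2≡461, 437^4≡409, 437^8≡341, 437^16≡405, 437^32≡31, 437^64≡470, 437^128≡441, 437^256≡45
362 = 256 + 64 + 32 + 8 + 2, so 437^362 ≡ 45·470·31·341·461 ≡ 108 (mod 491)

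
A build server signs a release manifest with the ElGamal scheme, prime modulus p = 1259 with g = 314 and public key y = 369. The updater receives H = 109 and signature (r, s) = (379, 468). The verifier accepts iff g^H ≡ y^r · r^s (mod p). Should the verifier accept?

reject

Left side g^H mod p:
Squares mod 1259: 314^1≡314, 314^2≡394, 314^4≡379, 314^8≡115, 314^16≡635, 314^32≡345, 314^64≡679
109 = 64 + 32 + 8 + 4 + 1, so 314^109 ≡ 679·345·115·379·314 ≡ 203 (mod 1259)
Right side y^r · r^s mod p:
Squares mod 1259: 369^1≡369, 369^2≡189, 369^4≡469, 369^8≡895, 369^16≡301, 369^32≡1212, 369^64≡950, 369^128≡1056, 369^256≡921
379 = 256 + 64 + 32 + 16 + 8 + 2 + 1, so 369^379 ≡ 921·950·1212·301·895·189·369 ≡ 929 (mod 1259)
Squares mod 1259: 379^1≡379, 379^2≡115, 379^4≡635, 379^8≡345, 379^16≡679, 379^32≡247, 379^64≡577, 379^128≡553, 379^256≡1131
468 = 256 + 128 + 64 + 16 + 4, so 379^468 ≡ 1131·553·577·679·635 ≡ 973 (mod 1259)
929·973 = 903917 ≡ 1214 (mod 1259)
203 ≠ 1214, so verification fails.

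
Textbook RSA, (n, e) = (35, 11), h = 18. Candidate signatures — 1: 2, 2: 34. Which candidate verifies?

1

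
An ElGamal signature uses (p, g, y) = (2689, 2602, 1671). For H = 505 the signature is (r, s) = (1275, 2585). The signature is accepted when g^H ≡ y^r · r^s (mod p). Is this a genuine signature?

genuine

Left side g^H mod p:
2602^2 = 6770404 ≡ 2191
2602^4 ≡ 2191^2 = 4800481 ≡ 616
2602^8 ≡ 616^2 = 379456 ≡ 307
2602^16 ≡ 307^2 = 94249 ≡ 134
2602^32 ≡ 134^2 = 17956 ≡ 1822
2602^64 ≡ 1822^2 = 3319684 ≡ 1458
2602^128 ≡ 1458^2 = 2125764 ≡ 1454
2602^256 ≡ 1454^2 = 2114116 ≡ 562
505 = 256 + 128 + 64 + 32 + 16 + 8 + 1, so 2602^505 ≡ 562·1454·1458·1822·134·307·2602 ≡ 238 (mod 2689)
Right side y^r · r^s mod p:
1671^2 = 2792241 ≡ 1059
1671^4 ≡ 1059^2 = 1121481 ≡ 168
1671^8 ≡ 168^2 = 28224 ≡ 1334
1671^16 ≡ 1334^2 = 1779556 ≡ 2127
1671^32 ≡ 2127^2 = 4524129 ≡ 1231
1671^64 ≡ 1231^2 = 1515361 ≡ 1454
1671^128 ≡ 1454^2 = 2114116 ≡ 562
1671^256 ≡ 562^2 = 315844 ≡ 1231
1671^512 ≡ 1231^2 = 1515361 ≡ 1454
1671^1024 ≡ 1454^2 = 2114116 ≡ 562
1275 = 1024 + 128 + 64 + 32 + 16 + 8 + 2 + 1, so 1671^1275 ≡ 562·562·1454·1231·2127·1334·1059·1671 ≡ 1734 (mod 2689)
1275^2 = 1625625 ≡ 1469
1275^4 ≡ 1469^2 = 2157961 ≡ 1383
1275^8 ≡ 1383^2 = 1912689 ≡ 810
1275^16 ≡ 810^2 = 656100 ≡ 2673
1275^32 ≡ 2673^2 = 7144929 ≡ 256
1275^64 ≡ 256^2 = 65536 ≡ 1000
1275^128 ≡ 1000^2 = 1000000 ≡ 2381
1275^256 ≡ 2381^2 = 5669161 ≡ 749
1275^512 ≡ 749^2 = 561001 ≡ 1689
1275^1024 ≡ 1689^2 = 2852721 ≡ 2381
1275^2048 ≡ 2381^2 = 5669161 ≡ 749
2585 = 2048 + 512 + 16 + 8 + 1, so 1275^2585 ≡ 749·1689·2673·810·1275 ≡ 1371 (mod 2689)
1734·1371 = 2377314 ≡ 238 (mod 2689)
238 ≡ 238 (mod 2689), so the signature is genuine.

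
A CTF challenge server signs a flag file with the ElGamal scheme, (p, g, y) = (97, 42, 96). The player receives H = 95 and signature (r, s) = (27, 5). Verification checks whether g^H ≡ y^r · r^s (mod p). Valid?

no

Left side g^H mod p:
42^95 mod 97 = 67
Right side y^r · r^s mod p:
96^27 mod 97 = 96
27^5 mod 97 = 85
96·85 = 8160 ≡ 12 (mod 97)
67 ≠ 12, so verification fails.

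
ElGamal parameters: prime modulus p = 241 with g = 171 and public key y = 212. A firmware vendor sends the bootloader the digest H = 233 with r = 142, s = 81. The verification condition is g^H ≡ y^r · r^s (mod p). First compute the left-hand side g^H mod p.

171^2 = 29241 ≡ 80
171^4 ≡ 80^2 = 6400 ≡ 134
171^8 ≡ 134^2 = 17956 ≡ 122
171^16 ≡ 122^2 = 14884 ≡ 183
171^32 ≡ 183^2 = 33489 ≡ 231
171^64 ≡ 231^2 = 53361 ≡ 100
171^128 ≡ 100^2 = 10000 ≡ 119
233 = 128 + 64 + 32 + 8 + 1, so 171^233 ≡ 119·100·231·122·171 ≡ 114 (mod 241)

114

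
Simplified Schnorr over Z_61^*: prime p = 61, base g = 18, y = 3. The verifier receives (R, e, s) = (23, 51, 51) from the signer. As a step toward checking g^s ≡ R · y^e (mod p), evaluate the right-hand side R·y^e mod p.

3^2 = 9
3^4 ≡ 9^2 = 81 ≡ 20
3^8 ≡ 20^2 = 400 ≡ 34
3^16 ≡ 34^2 = 1156 ≡ 58
3^32 ≡ 58^2 = 3364 ≡ 9
51 = 32 + 16 + 2 + 1, so 3^51 ≡ 9·58·9·3 ≡ 3 (mod 61)
R · y^e ≡ 23·3 = 69 ≡ 8 (mod 61)

8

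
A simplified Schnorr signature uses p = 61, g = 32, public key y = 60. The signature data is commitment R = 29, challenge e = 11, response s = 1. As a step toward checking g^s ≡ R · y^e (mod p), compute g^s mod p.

32

32^1 mod 61 = 32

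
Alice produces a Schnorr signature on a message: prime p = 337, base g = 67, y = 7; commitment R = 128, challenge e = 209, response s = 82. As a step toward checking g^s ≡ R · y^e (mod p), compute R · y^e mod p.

86

Squares mod 337: 7^1≡7, 7^2≡49, 7^4≡42, 7^8≡79, 7^16≡175, 7^32≡295, 7^64≡79, 7^128≡175
209 = 128 + 64 + 16 + 1, so 7^209 ≡ 175·79·175·7 ≡ 27 (mod 337)
R · y^e ≡ 128·27 = 3456 ≡ 86 (mod 337)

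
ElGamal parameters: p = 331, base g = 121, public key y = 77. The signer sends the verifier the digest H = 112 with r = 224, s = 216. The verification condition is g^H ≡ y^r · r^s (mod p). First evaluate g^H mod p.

184

121^2 = 14641 ≡ 77
121^4 ≡ 77^2 = 5929 ≡ 302
121^8 ≡ 302^2 = 91204 ≡ 179
121^16 ≡ 179^2 = 32041 ≡ 265
121^32 ≡ 265^2 = 70225 ≡ 53
121^64 ≡ 53^2 = 2809 ≡ 161
112 = 64 + 32 + 16, so 121^112 ≡ 161·53·265 ≡ 184 (mod 331)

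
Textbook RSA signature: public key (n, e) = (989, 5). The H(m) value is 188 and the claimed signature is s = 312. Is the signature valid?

s^5 mod 989 = 188
188 = H(m), so the signature checks out.

valid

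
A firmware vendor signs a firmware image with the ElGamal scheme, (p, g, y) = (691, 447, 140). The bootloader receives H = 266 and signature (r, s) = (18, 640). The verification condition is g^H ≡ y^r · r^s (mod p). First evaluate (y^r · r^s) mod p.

403

140^2 = 19600 ≡ 252
140^4 ≡ 252^2 = 63504 ≡ 623
140^8 ≡ 623^2 = 388129 ≡ 478
140^16 ≡ 478^2 = 228484 ≡ 454
18 = 16 + 2, so 140^18 ≡ 454·252 ≡ 393 (mod 691)
18^2 = 324
18^4 ≡ 324^2 = 104976 ≡ 635
18^8 ≡ 635^2 = 403225 ≡ 372
18^16 ≡ 372^2 = 138384 ≡ 184
18^32 ≡ 184^2 = 33856 ≡ 688
18^64 ≡ 688^2 = 473344 ≡ 9
18^128 ≡ 9^2 = 81
18^256 ≡ 81^2 = 6561 ≡ 342
18^512 ≡ 342^2 = 116964 ≡ 185
640 = 512 + 128, so 18^640 ≡ 185·81 ≡ 474 (mod 691)
y^r · r^s ≡ 393·474 = 186282 ≡ 403 (mod 691)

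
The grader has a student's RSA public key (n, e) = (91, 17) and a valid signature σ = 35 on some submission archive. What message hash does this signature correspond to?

σ^2 ≡ 35^2 = 1225 ≡ 42
σ^4 ≡ 42^2 = 1764 ≡ 35
σ^8 ≡ 35^2 = 1225 ≡ 42
σ^16 ≡ 42^2 = 1764 ≡ 35
17 = 16 + 1, so σ^17 ≡ 35·35 ≡ 42 (mod 91)

42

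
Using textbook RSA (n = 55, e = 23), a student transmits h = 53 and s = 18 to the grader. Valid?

no

s^2 ≡ 18^2 = 324 ≡ 49
s^4 ≡ 49^2 = 2401 ≡ 36
s^8 ≡ 36^2 = 1296 ≡ 31
s^16 ≡ 31^2 = 961 ≡ 26
23 = 16 + 4 + 2 + 1, so s^23 ≡ 26·36·49·18 ≡ 2 (mod 55)
The recovered value 2 does not match the digest 53.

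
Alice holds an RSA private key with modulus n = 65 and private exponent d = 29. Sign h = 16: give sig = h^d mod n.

Squares mod 65: h^1≡16, h^2≡61, h^4≡16, h^8≡61, h^16≡16
29 = 16 + 8 + 4 + 1, so h^29 ≡ 16·61·16·16 ≡ 61 (mod 65)

61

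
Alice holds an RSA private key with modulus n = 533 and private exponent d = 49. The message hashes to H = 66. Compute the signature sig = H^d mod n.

105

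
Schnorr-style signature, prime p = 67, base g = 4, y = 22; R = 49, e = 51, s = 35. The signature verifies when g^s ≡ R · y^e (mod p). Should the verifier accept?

accept

g^s mod p:
Squares mod 67: 4^1≡4, 4^2≡16, 4^4≡55, 4^8≡10, 4^16≡33, 4^32≡17
35 = 32 + 2 + 1, so 4^35 ≡ 17·16·4 ≡ 16 (mod 67)
R · y^e mod p:
Squares mod 67: 22^1≡22, 22^2≡15, 22^4≡24, 22^8≡40, 22^16≡59, 22^32≡64
51 = 32 + 16 + 2 + 1, so 22^51 ≡ 64·59·15·22 ≡ 14 (mod 67)
49·14 = 686 ≡ 16 (mod 67)
16 ≡ 16 (mod 67); signature holds.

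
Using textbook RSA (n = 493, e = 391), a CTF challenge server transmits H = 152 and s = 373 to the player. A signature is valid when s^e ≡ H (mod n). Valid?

yes

Squares mod 493: s^1≡373, s^2≡103, s^4≡256, s^8≡460, s^16≡103, s^32≡256, s^64≡460, s^128≡103, s^256≡256
391 = 256 + 128 + 4 + 2 + 1, so s^391 ≡ 256·103·256·103·373 ≡ 152 (mod 493)
152 = H, so the signature checks out.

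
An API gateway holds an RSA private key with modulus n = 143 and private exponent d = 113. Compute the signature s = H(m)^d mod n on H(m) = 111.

89

(H(m))^2 ≡ 111^2 = 12321 ≡ 23
(H(m))^4 ≡ 23^2 = 529 ≡ 100
(H(m))^8 ≡ 100^2 = 10000 ≡ 133
(H(m))^16 ≡ 133^2 = 17689 ≡ 100
(H(m))^32 ≡ 100^2 = 10000 ≡ 133
(H(m))^64 ≡ 133^2 = 17689 ≡ 100
113 = 64 + 32 + 16 + 1, so (H(m))^113 ≡ 100·133·100·111 ≡ 89 (mod 143)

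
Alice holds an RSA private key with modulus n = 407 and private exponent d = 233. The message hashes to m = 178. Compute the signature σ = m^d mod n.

206

Squares mod 407: m^1≡178, m^2≡345, m^4≡181, m^8≡201, m^16≡108, m^32≡268, m^64≡192, m^128≡234
233 = 128 + 64 + 32 + 8 + 1, so m^233 ≡ 234·192·268·201·178 ≡ 206 (mod 407)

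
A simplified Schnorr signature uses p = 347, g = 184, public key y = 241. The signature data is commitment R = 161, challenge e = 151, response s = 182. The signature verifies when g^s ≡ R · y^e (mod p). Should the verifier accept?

reject

g^s mod p:
184^182 mod 347 = 12
R · y^e mod p:
241^151 mod 347 = 192
161·192 = 30912 ≡ 29 (mod 347)
12 ≠ 29; the check fails.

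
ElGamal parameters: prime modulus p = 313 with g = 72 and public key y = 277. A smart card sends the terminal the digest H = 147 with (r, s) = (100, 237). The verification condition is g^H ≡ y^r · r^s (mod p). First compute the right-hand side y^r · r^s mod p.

277^100 mod 313 = 27
100^237 mod 313 = 35
y^r · r^s ≡ 27·35 = 945 ≡ 6 (mod 313)

6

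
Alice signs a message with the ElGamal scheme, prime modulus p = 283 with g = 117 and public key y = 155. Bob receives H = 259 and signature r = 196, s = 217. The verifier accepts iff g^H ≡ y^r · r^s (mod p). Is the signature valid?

Left side g^H mod p:
117^2 = 13689 ≡ 105
117^4 ≡ 105^2 = 11025 ≡ 271
117^8 ≡ 271^2 = 73441 ≡ 144
117^16 ≡ 144^2 = 20736 ≡ 77
117^32 ≡ 77^2 = 5929 ≡ 269
117^64 ≡ 269^2 = 72361 ≡ 196
117^128 ≡ 196^2 = 38416 ≡ 211
117^256 ≡ 211^2 = 44521 ≡ 90
259 = 256 + 2 + 1, so 117^259 ≡ 90·105·117 ≡ 252 (mod 283)
Right side y^r · r^s mod p:
155^2 = 24025 ≡ 253
155^4 ≡ 253^2 = 64009 ≡ 51
155^8 ≡ 51^2 = 2601 ≡ 54
155^16 ≡ 54^2 = 2916 ≡ 86
155^32 ≡ 86^2 = 7396 ≡ 38
155^64 ≡ 38^2 = 1444 ≡ 29
155^128 ≡ 29^2 = 841 ≡ 275
196 = 128 + 64 + 4, so 155^196 ≡ 275·29·51 ≡ 54 (mod 283)
196^2 = 38416 ≡ 211
196^4 ≡ 211^2 = 44521 ≡ 90
196^8 ≡ 90^2 = 8100 ≡ 176
196^16 ≡ 176^2 = 30976 ≡ 129
196^32 ≡ 129^2 = 16641 ≡ 227
196^64 ≡ 227^2 = 51529 ≡ 23
196^128 ≡ 23^2 = 529 ≡ 246
217 = 128 + 64 + 16 + 8 + 1, so 196^217 ≡ 246·23·129·176·196 ≡ 99 (mod 283)
54·99 = 5346 ≡ 252 (mod 283)
252 ≡ 252 (mod 283), so the signature is genuine.

valid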